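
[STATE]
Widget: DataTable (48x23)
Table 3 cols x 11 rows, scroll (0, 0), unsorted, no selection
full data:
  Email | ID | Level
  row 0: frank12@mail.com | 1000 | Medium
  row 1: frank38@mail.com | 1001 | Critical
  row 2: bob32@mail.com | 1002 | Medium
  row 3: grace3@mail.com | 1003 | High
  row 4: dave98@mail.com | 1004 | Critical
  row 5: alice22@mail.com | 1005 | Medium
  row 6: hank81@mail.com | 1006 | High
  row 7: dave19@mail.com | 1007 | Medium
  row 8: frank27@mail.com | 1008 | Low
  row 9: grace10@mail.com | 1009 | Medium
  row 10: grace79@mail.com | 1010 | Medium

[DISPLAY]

Email           │ID  │Level                     
────────────────┼────┼────────                  
frank12@mail.com│1000│Medium                    
frank38@mail.com│1001│Critical                  
bob32@mail.com  │1002│Medium                    
grace3@mail.com │1003│High                      
dave98@mail.com │1004│Critical                  
alice22@mail.com│1005│Medium                    
hank81@mail.com │1006│High                      
dave19@mail.com │1007│Medium                    
frank27@mail.com│1008│Low                       
grace10@mail.com│1009│Medium                    
grace79@mail.com│1010│Medium                    
                                                
                                                
                                                
                                                
                                                
                                                
                                                
                                                
                                                
                                                


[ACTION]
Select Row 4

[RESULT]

Email           │ID  │Level                     
────────────────┼────┼────────                  
frank12@mail.com│1000│Medium                    
frank38@mail.com│1001│Critical                  
bob32@mail.com  │1002│Medium                    
grace3@mail.com │1003│High                      
>ave98@mail.com │1004│Critical                  
alice22@mail.com│1005│Medium                    
hank81@mail.com │1006│High                      
dave19@mail.com │1007│Medium                    
frank27@mail.com│1008│Low                       
grace10@mail.com│1009│Medium                    
grace79@mail.com│1010│Medium                    
                                                
                                                
                                                
                                                
                                                
                                                
                                                
                                                
                                                
                                                


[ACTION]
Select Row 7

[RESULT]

Email           │ID  │Level                     
────────────────┼────┼────────                  
frank12@mail.com│1000│Medium                    
frank38@mail.com│1001│Critical                  
bob32@mail.com  │1002│Medium                    
grace3@mail.com │1003│High                      
dave98@mail.com │1004│Critical                  
alice22@mail.com│1005│Medium                    
hank81@mail.com │1006│High                      
>ave19@mail.com │1007│Medium                    
frank27@mail.com│1008│Low                       
grace10@mail.com│1009│Medium                    
grace79@mail.com│1010│Medium                    
                                                
                                                
                                                
                                                
                                                
                                                
                                                
                                                
                                                
                                                


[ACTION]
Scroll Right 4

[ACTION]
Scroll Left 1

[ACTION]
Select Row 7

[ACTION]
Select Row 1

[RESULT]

Email           │ID  │Level                     
────────────────┼────┼────────                  
frank12@mail.com│1000│Medium                    
>rank38@mail.com│1001│Critical                  
bob32@mail.com  │1002│Medium                    
grace3@mail.com │1003│High                      
dave98@mail.com │1004│Critical                  
alice22@mail.com│1005│Medium                    
hank81@mail.com │1006│High                      
dave19@mail.com │1007│Medium                    
frank27@mail.com│1008│Low                       
grace10@mail.com│1009│Medium                    
grace79@mail.com│1010│Medium                    
                                                
                                                
                                                
                                                
                                                
                                                
                                                
                                                
                                                
                                                


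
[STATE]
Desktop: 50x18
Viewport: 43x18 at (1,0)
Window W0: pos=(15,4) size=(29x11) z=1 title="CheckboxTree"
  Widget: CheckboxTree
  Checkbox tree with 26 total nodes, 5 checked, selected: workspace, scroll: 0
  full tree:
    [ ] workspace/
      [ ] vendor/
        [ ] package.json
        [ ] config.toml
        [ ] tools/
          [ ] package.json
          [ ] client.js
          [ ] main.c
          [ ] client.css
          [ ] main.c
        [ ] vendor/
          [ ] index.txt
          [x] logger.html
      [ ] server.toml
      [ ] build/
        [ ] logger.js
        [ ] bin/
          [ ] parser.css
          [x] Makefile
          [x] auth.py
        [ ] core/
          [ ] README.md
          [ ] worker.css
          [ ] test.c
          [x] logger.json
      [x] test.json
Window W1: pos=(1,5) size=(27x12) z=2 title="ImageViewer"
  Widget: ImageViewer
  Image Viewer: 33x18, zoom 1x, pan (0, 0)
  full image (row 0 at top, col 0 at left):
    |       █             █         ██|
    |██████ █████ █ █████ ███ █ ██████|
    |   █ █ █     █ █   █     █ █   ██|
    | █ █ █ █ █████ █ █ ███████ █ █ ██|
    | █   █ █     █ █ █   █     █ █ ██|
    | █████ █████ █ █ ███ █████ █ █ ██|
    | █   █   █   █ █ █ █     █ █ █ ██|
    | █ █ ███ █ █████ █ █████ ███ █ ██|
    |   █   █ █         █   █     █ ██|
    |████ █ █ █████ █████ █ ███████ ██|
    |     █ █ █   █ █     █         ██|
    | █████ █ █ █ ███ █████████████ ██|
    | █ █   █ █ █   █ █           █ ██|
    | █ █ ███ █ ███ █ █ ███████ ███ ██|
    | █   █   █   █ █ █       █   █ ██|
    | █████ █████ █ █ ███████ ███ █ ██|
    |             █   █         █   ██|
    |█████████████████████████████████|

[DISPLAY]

                                           
                                           
                                           
                                           
              ┏━━━━━━━━━━━━━━━━━━━━━━━━━━━┓
┏━━━━━━━━━━━━━━━━━━━━━━━━━┓e              ┃
┃ ImageViewer             ┃───────────────┨
┠─────────────────────────┨ce/            ┃
┃       █             █   ┃r/             ┃
┃██████ █████ █ █████ ███ ┃kage.json      ┃
┃   █ █ █     █ █   █     ┃fig.toml       ┃
┃ █ █ █ █ █████ █ █ ██████┃ls/            ┃
┃ █   █ █     █ █ █   █   ┃ackage.json    ┃
┃ █████ █████ █ █ ███ ████┃lient.js       ┃
┃ █   █   █   █ █ █ █     ┃━━━━━━━━━━━━━━━┛
┃ █ █ ███ █ █████ █ █████ ┃                
┗━━━━━━━━━━━━━━━━━━━━━━━━━┛                
                                           


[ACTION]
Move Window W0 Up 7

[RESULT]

              ┏━━━━━━━━━━━━━━━━━━━━━━━━━━━┓
              ┃ CheckboxTree              ┃
              ┠───────────────────────────┨
              ┃>[-] workspace/            ┃
              ┃   [-] vendor/             ┃
┏━━━━━━━━━━━━━━━━━━━━━━━━━┓kage.json      ┃
┃ ImageViewer             ┃fig.toml       ┃
┠─────────────────────────┨ls/            ┃
┃       █             █   ┃ackage.json    ┃
┃██████ █████ █ █████ ███ ┃lient.js       ┃
┃   █ █ █     █ █   █     ┃━━━━━━━━━━━━━━━┛
┃ █ █ █ █ █████ █ █ ██████┃                
┃ █   █ █     █ █ █   █   ┃                
┃ █████ █████ █ █ ███ ████┃                
┃ █   █   █   █ █ █ █     ┃                
┃ █ █ ███ █ █████ █ █████ ┃                
┗━━━━━━━━━━━━━━━━━━━━━━━━━┛                
                                           


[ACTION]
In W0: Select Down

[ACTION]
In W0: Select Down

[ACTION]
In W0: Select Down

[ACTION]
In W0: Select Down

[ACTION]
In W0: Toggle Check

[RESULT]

              ┏━━━━━━━━━━━━━━━━━━━━━━━━━━━┓
              ┃ CheckboxTree              ┃
              ┠───────────────────────────┨
              ┃ [-] workspace/            ┃
              ┃   [-] vendor/             ┃
┏━━━━━━━━━━━━━━━━━━━━━━━━━┓kage.json      ┃
┃ ImageViewer             ┃fig.toml       ┃
┠─────────────────────────┨ls/            ┃
┃       █             █   ┃ackage.json    ┃
┃██████ █████ █ █████ ███ ┃lient.js       ┃
┃   █ █ █     █ █   █     ┃━━━━━━━━━━━━━━━┛
┃ █ █ █ █ █████ █ █ ██████┃                
┃ █   █ █     █ █ █   █   ┃                
┃ █████ █████ █ █ ███ ████┃                
┃ █   █   █   █ █ █ █     ┃                
┃ █ █ ███ █ █████ █ █████ ┃                
┗━━━━━━━━━━━━━━━━━━━━━━━━━┛                
                                           


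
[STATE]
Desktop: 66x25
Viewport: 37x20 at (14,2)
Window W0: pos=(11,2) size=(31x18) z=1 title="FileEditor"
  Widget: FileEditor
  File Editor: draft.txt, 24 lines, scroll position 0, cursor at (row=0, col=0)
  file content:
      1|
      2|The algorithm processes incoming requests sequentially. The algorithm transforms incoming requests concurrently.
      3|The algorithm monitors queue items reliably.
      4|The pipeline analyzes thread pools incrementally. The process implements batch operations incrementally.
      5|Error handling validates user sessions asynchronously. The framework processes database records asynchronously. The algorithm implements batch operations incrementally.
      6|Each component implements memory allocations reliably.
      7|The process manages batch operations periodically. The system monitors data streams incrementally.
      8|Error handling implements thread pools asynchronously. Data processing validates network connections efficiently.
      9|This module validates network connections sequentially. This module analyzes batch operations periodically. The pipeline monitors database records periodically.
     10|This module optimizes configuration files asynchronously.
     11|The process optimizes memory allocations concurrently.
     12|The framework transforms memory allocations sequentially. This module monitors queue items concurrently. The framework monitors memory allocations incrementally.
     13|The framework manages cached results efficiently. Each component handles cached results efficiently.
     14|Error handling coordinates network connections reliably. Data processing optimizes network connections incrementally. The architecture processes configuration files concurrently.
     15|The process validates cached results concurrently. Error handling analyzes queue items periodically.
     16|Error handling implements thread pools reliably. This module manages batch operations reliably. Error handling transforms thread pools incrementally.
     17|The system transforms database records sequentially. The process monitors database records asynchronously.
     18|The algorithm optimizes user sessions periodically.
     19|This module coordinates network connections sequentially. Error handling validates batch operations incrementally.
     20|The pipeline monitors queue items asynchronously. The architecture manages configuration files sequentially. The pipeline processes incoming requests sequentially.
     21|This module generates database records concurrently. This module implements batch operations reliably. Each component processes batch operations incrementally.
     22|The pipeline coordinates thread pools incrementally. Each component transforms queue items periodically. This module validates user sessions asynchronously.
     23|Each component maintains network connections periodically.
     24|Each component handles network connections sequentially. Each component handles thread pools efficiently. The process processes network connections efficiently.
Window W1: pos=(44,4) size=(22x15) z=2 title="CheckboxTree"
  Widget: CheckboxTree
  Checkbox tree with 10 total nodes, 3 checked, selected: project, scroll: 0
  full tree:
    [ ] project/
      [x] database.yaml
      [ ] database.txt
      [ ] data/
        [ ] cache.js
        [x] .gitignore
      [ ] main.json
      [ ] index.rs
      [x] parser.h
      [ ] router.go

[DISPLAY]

━━━━━━━━━━━━━━━━━━━━━━━━━━━┓         
ileEditor                  ┃         
───────────────────────────┨  ┏━━━━━━
                          ▲┃  ┃ Check
e algorithm processes inco█┃  ┠──────
e algorithm monitors queue░┃  ┃>[-] p
e pipeline analyzes thread░┃  ┃   [x]
ror handling validates use░┃  ┃   [ ]
ch component implements me░┃  ┃   [-]
e process manages batch op░┃  ┃     [
ror handling implements th░┃  ┃     [
is module validates networ░┃  ┃   [ ]
is module optimizes config░┃  ┃   [ ]
e process optimizes memory░┃  ┃   [x]
e framework transforms mem░┃  ┃   [ ]
e framework manages cached░┃  ┃      
ror handling coordinates n▼┃  ┗━━━━━━
━━━━━━━━━━━━━━━━━━━━━━━━━━━┛         
                                     
                                     


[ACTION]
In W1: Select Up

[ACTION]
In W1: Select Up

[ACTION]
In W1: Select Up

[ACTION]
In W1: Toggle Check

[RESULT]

━━━━━━━━━━━━━━━━━━━━━━━━━━━┓         
ileEditor                  ┃         
───────────────────────────┨  ┏━━━━━━
                          ▲┃  ┃ Check
e algorithm processes inco█┃  ┠──────
e algorithm monitors queue░┃  ┃>[x] p
e pipeline analyzes thread░┃  ┃   [x]
ror handling validates use░┃  ┃   [x]
ch component implements me░┃  ┃   [x]
e process manages batch op░┃  ┃     [
ror handling implements th░┃  ┃     [
is module validates networ░┃  ┃   [x]
is module optimizes config░┃  ┃   [x]
e process optimizes memory░┃  ┃   [x]
e framework transforms mem░┃  ┃   [x]
e framework manages cached░┃  ┃      
ror handling coordinates n▼┃  ┗━━━━━━
━━━━━━━━━━━━━━━━━━━━━━━━━━━┛         
                                     
                                     


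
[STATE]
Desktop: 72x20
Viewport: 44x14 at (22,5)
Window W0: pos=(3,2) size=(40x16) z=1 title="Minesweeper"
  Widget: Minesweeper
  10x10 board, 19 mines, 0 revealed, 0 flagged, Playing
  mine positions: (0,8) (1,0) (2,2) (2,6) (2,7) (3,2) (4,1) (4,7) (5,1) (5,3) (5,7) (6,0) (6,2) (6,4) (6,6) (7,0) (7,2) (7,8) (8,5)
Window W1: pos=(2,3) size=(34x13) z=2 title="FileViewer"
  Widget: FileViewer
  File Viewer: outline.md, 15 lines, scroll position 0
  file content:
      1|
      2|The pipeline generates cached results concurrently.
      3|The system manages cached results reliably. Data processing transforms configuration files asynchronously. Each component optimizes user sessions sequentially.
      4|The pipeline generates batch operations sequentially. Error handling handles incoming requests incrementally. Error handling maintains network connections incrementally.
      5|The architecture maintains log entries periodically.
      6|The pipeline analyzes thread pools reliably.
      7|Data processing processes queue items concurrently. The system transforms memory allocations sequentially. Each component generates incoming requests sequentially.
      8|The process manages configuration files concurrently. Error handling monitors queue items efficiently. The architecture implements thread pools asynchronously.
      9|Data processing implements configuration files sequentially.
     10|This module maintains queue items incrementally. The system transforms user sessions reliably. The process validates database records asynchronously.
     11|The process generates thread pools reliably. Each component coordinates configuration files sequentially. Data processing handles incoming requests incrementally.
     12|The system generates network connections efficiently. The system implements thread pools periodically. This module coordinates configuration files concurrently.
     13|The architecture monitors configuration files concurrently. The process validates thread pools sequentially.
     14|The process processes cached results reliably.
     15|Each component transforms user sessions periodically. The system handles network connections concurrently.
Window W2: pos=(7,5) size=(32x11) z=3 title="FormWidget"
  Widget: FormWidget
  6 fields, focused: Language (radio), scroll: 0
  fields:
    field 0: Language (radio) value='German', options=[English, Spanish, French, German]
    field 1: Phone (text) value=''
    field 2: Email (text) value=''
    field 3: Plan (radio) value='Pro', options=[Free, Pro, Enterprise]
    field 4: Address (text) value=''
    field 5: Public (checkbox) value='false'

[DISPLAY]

━━━━━━━━━━━━━━━━┓   ┃                       
                ┃   ┃                       
────────────────┨   ┃                       
( ) English  ( )┃   ┃                       
[              ]┃   ┃                       
[              ]┃   ┃                       
( ) Free  (●) Pr┃   ┃                       
[              ]┃   ┃                       
[ ]             ┃   ┃                       
                ┃   ┃                       
━━━━━━━━━━━━━━━━┛   ┃                       
                    ┃                       
━━━━━━━━━━━━━━━━━━━━┛                       
                                            


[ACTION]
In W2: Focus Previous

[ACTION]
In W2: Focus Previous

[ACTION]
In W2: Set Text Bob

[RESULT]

━━━━━━━━━━━━━━━━┓   ┃                       
                ┃   ┃                       
────────────────┨   ┃                       
( ) English  ( )┃   ┃                       
[              ]┃   ┃                       
[              ]┃   ┃                       
( ) Free  (●) Pr┃   ┃                       
[Bob           ]┃   ┃                       
[ ]             ┃   ┃                       
                ┃   ┃                       
━━━━━━━━━━━━━━━━┛   ┃                       
                    ┃                       
━━━━━━━━━━━━━━━━━━━━┛                       
                                            


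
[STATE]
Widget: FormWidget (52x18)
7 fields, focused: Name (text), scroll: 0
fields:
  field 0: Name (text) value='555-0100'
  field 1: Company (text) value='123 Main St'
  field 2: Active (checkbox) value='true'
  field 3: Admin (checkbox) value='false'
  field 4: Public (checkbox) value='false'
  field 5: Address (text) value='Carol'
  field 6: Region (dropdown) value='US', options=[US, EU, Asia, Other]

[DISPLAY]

> Name:       [555-0100                            ]
  Company:    [123 Main St                         ]
  Active:     [x]                                   
  Admin:      [ ]                                   
  Public:     [ ]                                   
  Address:    [Carol                               ]
  Region:     [US                                 ▼]
                                                    
                                                    
                                                    
                                                    
                                                    
                                                    
                                                    
                                                    
                                                    
                                                    
                                                    


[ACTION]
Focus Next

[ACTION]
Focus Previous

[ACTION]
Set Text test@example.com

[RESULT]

> Name:       [test@example.com                    ]
  Company:    [123 Main St                         ]
  Active:     [x]                                   
  Admin:      [ ]                                   
  Public:     [ ]                                   
  Address:    [Carol                               ]
  Region:     [US                                 ▼]
                                                    
                                                    
                                                    
                                                    
                                                    
                                                    
                                                    
                                                    
                                                    
                                                    
                                                    


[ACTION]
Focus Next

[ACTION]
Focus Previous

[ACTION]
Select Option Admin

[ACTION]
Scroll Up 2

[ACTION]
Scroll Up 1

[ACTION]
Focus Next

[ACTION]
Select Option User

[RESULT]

  Name:       [test@example.com                    ]
> Company:    [123 Main St                         ]
  Active:     [x]                                   
  Admin:      [ ]                                   
  Public:     [ ]                                   
  Address:    [Carol                               ]
  Region:     [US                                 ▼]
                                                    
                                                    
                                                    
                                                    
                                                    
                                                    
                                                    
                                                    
                                                    
                                                    
                                                    


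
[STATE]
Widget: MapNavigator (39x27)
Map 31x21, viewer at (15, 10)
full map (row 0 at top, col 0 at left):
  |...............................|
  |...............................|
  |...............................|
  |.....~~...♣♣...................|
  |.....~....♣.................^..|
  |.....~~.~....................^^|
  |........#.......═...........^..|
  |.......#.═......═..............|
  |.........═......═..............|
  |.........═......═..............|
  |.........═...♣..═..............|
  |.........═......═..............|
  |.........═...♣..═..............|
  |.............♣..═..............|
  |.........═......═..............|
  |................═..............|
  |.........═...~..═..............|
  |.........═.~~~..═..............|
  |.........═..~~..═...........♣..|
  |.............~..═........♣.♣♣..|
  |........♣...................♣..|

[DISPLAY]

                                       
                                       
                                       
    ...............................    
    ...............................    
    ...............................    
    .....~~...♣♣...................    
    .....~....♣.................^..    
    .....~~.~....................^^    
    ........#.......═...........^..    
    .......#.═......═..............    
    .........═......═..............    
    .........═......═..............    
    .........═...♣.@═..............    
    .........═......═..............    
    .........═...♣..═..............    
    .............♣..═..............    
    .........═......═..............    
    ................═..............    
    .........═...~..═..............    
    .........═.~~~..═..............    
    .........═..~~..═...........♣..    
    .............~..═........♣.♣♣..    
    ........♣...................♣..    
                                       
                                       
                                       


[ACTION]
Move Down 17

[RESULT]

    .......#.═......═..............    
    .........═......═..............    
    .........═......═..............    
    .........═...♣..═..............    
    .........═......═..............    
    .........═...♣..═..............    
    .............♣..═..............    
    .........═......═..............    
    ................═..............    
    .........═...~..═..............    
    .........═.~~~..═..............    
    .........═..~~..═...........♣..    
    .............~..═........♣.♣♣..    
    ........♣......@............♣..    
                                       
                                       
                                       
                                       
                                       
                                       
                                       
                                       
                                       
                                       
                                       
                                       
                                       


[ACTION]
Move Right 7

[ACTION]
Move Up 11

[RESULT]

                                       
                                       
                                       
                                       
............................           
............................           
............................           
..~~...♣♣...................           
..~....♣.................^..           
..~~.~....................^^           
.....#.......═...........^..           
....#.═......═..............           
......═......═..............           
......═......═.....@........           
......═...♣..═..............           
......═......═..............           
......═...♣..═..............           
..........♣..═..............           
......═......═..............           
.............═..............           
......═...~..═..............           
......═.~~~..═..............           
......═..~~..═...........♣..           
..........~..═........♣.♣♣..           
.....♣...................♣..           
                                       
                                       


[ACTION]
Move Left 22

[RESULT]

                                       
                                       
                                       
                                       
                   ....................
                   ....................
                   ....................
                   .....~~...♣♣........
                   .....~....♣.........
                   .....~~.~...........
                   ........#.......═...
                   .......#.═......═...
                   .........═......═...
                   @........═......═...
                   .........═...♣..═...
                   .........═......═...
                   .........═...♣..═...
                   .............♣..═...
                   .........═......═...
                   ................═...
                   .........═...~..═...
                   .........═.~~~..═...
                   .........═..~~..═...
                   .............~..═...
                   ........♣...........
                                       
                                       


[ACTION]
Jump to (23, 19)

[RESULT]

....#.......═...........^..            
...#.═......═..............            
.....═......═..............            
.....═......═..............            
.....═...♣..═..............            
.....═......═..............            
.....═...♣..═..............            
.........♣..═..............            
.....═......═..............            
............═..............            
.....═...~..═..............            
.....═.~~~..═..............            
.....═..~~..═...........♣..            
.........~..═......@.♣.♣♣..            
....♣...................♣..            
                                       
                                       
                                       
                                       
                                       
                                       
                                       
                                       
                                       
                                       
                                       
                                       


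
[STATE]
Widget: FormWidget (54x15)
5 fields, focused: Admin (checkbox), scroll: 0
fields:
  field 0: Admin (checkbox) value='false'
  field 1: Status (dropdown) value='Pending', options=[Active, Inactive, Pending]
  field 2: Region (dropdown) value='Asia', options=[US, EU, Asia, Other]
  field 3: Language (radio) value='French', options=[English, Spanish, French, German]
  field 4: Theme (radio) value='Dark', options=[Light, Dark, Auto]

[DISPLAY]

> Admin:      [ ]                                     
  Status:     [Pending                              ▼]
  Region:     [Asia                                 ▼]
  Language:   ( ) English  ( ) Spanish  (●) French  ( 
  Theme:      ( ) Light  (●) Dark  ( ) Auto           
                                                      
                                                      
                                                      
                                                      
                                                      
                                                      
                                                      
                                                      
                                                      
                                                      


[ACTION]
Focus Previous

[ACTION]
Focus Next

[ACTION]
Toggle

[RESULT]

> Admin:      [x]                                     
  Status:     [Pending                              ▼]
  Region:     [Asia                                 ▼]
  Language:   ( ) English  ( ) Spanish  (●) French  ( 
  Theme:      ( ) Light  (●) Dark  ( ) Auto           
                                                      
                                                      
                                                      
                                                      
                                                      
                                                      
                                                      
                                                      
                                                      
                                                      


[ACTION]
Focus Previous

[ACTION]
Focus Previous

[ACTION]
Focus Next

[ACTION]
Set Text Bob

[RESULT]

  Admin:      [x]                                     
  Status:     [Pending                              ▼]
  Region:     [Asia                                 ▼]
  Language:   ( ) English  ( ) Spanish  (●) French  ( 
> Theme:      ( ) Light  (●) Dark  ( ) Auto           
                                                      
                                                      
                                                      
                                                      
                                                      
                                                      
                                                      
                                                      
                                                      
                                                      


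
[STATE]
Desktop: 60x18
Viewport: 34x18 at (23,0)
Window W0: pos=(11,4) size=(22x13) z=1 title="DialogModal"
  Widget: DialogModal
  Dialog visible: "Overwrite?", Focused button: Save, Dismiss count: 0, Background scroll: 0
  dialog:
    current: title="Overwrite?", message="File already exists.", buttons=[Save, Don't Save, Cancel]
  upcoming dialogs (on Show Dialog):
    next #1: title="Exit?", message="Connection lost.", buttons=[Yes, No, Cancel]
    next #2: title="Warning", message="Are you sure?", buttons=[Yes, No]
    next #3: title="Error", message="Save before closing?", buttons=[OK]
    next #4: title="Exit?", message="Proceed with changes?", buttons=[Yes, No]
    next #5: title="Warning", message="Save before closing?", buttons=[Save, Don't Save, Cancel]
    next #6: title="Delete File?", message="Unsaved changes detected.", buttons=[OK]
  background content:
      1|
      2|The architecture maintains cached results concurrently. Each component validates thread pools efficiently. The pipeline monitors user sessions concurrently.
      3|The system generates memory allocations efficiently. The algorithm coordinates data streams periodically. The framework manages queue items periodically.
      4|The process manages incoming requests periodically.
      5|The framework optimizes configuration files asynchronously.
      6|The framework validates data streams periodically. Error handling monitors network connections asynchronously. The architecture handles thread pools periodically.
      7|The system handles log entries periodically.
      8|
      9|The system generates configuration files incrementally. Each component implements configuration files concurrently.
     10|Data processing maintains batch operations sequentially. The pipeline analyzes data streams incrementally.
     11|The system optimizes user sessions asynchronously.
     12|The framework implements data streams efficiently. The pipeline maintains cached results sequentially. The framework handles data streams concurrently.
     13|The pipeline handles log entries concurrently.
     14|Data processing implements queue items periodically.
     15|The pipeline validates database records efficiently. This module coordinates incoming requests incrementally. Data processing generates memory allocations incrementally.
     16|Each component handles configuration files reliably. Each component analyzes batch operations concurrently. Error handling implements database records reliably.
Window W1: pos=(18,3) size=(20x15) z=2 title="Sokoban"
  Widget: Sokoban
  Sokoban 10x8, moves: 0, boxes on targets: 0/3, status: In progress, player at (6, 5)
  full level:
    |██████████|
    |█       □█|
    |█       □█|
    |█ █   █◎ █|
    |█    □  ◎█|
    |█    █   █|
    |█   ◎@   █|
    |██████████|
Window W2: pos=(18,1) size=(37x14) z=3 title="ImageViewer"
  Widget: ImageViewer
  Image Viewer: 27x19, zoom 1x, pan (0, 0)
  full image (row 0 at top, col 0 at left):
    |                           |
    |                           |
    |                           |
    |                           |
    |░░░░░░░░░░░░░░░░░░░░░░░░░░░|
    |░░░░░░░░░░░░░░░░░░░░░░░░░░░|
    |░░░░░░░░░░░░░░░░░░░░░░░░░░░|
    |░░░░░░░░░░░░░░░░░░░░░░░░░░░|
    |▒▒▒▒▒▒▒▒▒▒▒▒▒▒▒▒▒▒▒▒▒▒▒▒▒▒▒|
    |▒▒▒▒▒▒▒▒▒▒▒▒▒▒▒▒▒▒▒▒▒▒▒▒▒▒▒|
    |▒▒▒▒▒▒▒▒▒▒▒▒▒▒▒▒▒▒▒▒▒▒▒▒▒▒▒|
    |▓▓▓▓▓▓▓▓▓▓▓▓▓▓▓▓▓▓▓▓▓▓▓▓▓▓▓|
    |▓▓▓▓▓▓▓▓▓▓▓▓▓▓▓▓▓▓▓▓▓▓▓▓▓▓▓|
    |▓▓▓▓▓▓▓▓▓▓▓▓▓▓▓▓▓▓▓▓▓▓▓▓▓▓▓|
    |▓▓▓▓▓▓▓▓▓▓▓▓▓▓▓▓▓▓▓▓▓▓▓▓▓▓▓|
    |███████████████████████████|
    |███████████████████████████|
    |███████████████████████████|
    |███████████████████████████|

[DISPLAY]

                                  
━━━━━━━━━━━━━━━━━━━━━━━━━━━━━━━┓  
geViewer                       ┃  
───────────────────────────────┨  
                               ┃  
                               ┃  
                               ┃  
                               ┃  
░░░░░░░░░░░░░░░░░░░░░░░        ┃  
░░░░░░░░░░░░░░░░░░░░░░░        ┃  
░░░░░░░░░░░░░░░░░░░░░░░        ┃  
░░░░░░░░░░░░░░░░░░░░░░░        ┃  
▒▒▒▒▒▒▒▒▒▒▒▒▒▒▒▒▒▒▒▒▒▒▒        ┃  
▒▒▒▒▒▒▒▒▒▒▒▒▒▒▒▒▒▒▒▒▒▒▒        ┃  
━━━━━━━━━━━━━━━━━━━━━━━━━━━━━━━┛  
              ┃                   
              ┃                   
━━━━━━━━━━━━━━┛                   


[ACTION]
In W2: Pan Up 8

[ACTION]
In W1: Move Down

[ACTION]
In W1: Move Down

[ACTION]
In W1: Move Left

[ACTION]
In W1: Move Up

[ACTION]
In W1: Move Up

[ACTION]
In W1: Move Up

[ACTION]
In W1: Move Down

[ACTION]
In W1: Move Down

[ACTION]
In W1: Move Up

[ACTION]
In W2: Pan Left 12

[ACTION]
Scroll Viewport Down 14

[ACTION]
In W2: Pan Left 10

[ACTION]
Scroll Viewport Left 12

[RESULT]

                                  
       ┏━━━━━━━━━━━━━━━━━━━━━━━━━━
       ┃ ImageViewer              
       ┠──────────────────────────
┏━━━━━━┃                          
┃ Dialo┃                          
┠──────┃                          
┃      ┃                          
┃The ar┃░░░░░░░░░░░░░░░░░░░░░░░░░░
┃Th┌───┃░░░░░░░░░░░░░░░░░░░░░░░░░░
┃Th│  O┃░░░░░░░░░░░░░░░░░░░░░░░░░░
┃Th│Fil┃░░░░░░░░░░░░░░░░░░░░░░░░░░
┃Th│[Sa┃▒▒▒▒▒▒▒▒▒▒▒▒▒▒▒▒▒▒▒▒▒▒▒▒▒▒
┃Th└───┃▒▒▒▒▒▒▒▒▒▒▒▒▒▒▒▒▒▒▒▒▒▒▒▒▒▒
┃      ┗━━━━━━━━━━━━━━━━━━━━━━━━━━
┃The sy┃                  ┃       
┗━━━━━━┃                  ┃       
       ┗━━━━━━━━━━━━━━━━━━┛       
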